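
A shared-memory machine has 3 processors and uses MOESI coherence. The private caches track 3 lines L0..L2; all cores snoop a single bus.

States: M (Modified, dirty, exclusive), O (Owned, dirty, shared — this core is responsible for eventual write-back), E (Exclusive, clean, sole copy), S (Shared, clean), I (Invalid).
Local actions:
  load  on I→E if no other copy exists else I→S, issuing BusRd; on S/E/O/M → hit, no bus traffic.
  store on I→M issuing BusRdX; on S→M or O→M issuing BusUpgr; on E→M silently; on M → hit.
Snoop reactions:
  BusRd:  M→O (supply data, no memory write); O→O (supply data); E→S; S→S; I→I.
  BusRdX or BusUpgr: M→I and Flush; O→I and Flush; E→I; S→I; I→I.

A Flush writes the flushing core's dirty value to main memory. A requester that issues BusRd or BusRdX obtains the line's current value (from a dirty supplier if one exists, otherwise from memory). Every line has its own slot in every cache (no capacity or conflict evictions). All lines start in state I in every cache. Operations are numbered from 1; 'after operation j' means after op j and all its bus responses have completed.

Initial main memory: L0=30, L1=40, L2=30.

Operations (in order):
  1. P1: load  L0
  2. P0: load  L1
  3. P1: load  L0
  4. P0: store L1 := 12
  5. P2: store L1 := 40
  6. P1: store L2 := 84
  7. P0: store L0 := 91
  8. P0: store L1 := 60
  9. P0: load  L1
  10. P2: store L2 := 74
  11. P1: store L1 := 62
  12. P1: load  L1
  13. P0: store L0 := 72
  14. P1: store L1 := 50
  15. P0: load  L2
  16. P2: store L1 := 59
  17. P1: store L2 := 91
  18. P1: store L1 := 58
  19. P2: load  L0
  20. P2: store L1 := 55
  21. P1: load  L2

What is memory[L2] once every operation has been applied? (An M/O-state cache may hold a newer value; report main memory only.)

[1] P1: load  L0 | P0:I, P1:E(30), P2:I | bus: BusRd
[2] P0: load  L1 | P0:E(40), P1:I, P2:I | bus: BusRd
[3] P1: load  L0 | P0:I, P1:E(30), P2:I | bus: none
[4] P0: store L1 := 12 | P0:M(12), P1:I, P2:I | bus: none
[5] P2: store L1 := 40 | P0:I, P1:I, P2:M(40) | bus: BusRdX,Flush
[6] P1: store L2 := 84 | P0:I, P1:M(84), P2:I | bus: BusRdX
[7] P0: store L0 := 91 | P0:M(91), P1:I, P2:I | bus: BusRdX
[8] P0: store L1 := 60 | P0:M(60), P1:I, P2:I | bus: BusRdX,Flush
[9] P0: load  L1 | P0:M(60), P1:I, P2:I | bus: none
[10] P2: store L2 := 74 | P0:I, P1:I, P2:M(74) | bus: BusRdX,Flush
[11] P1: store L1 := 62 | P0:I, P1:M(62), P2:I | bus: BusRdX,Flush
[12] P1: load  L1 | P0:I, P1:M(62), P2:I | bus: none
[13] P0: store L0 := 72 | P0:M(72), P1:I, P2:I | bus: none
[14] P1: store L1 := 50 | P0:I, P1:M(50), P2:I | bus: none
[15] P0: load  L2 | P0:S(74), P1:I, P2:O(74) | bus: BusRd
[16] P2: store L1 := 59 | P0:I, P1:I, P2:M(59) | bus: BusRdX,Flush
[17] P1: store L2 := 91 | P0:I, P1:M(91), P2:I | bus: BusRdX,Flush
[18] P1: store L1 := 58 | P0:I, P1:M(58), P2:I | bus: BusRdX,Flush
[19] P2: load  L0 | P0:O(72), P1:I, P2:S(72) | bus: BusRd
[20] P2: store L1 := 55 | P0:I, P1:I, P2:M(55) | bus: BusRdX,Flush
[21] P1: load  L2 | P0:I, P1:M(91), P2:I | bus: none

memory[L2] = 74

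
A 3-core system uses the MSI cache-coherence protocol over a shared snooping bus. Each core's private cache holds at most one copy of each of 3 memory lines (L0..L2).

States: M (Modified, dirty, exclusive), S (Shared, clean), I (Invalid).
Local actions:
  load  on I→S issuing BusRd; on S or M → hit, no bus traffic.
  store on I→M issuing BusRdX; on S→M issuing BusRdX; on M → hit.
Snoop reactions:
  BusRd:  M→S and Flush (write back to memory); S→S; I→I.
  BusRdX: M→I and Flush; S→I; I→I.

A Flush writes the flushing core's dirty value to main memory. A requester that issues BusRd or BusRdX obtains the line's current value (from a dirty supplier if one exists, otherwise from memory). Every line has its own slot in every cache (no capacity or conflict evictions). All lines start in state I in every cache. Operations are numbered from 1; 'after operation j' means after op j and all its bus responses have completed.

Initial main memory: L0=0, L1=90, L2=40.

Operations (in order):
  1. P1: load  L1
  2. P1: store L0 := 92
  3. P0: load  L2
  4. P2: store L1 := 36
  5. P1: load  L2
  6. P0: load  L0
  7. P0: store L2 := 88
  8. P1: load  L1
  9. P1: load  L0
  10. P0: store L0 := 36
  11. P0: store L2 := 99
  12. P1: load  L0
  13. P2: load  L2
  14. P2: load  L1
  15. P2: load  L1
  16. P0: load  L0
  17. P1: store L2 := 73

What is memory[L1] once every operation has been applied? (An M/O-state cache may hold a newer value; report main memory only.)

memory[L1] = 36

[1] P1: load  L1 | P0:I, P1:S(90), P2:I | bus: BusRd
[2] P1: store L0 := 92 | P0:I, P1:M(92), P2:I | bus: BusRdX
[3] P0: load  L2 | P0:S(40), P1:I, P2:I | bus: BusRd
[4] P2: store L1 := 36 | P0:I, P1:I, P2:M(36) | bus: BusRdX
[5] P1: load  L2 | P0:S(40), P1:S(40), P2:I | bus: BusRd
[6] P0: load  L0 | P0:S(92), P1:S(92), P2:I | bus: BusRd,Flush
[7] P0: store L2 := 88 | P0:M(88), P1:I, P2:I | bus: BusRdX
[8] P1: load  L1 | P0:I, P1:S(36), P2:S(36) | bus: BusRd,Flush
[9] P1: load  L0 | P0:S(92), P1:S(92), P2:I | bus: none
[10] P0: store L0 := 36 | P0:M(36), P1:I, P2:I | bus: BusRdX
[11] P0: store L2 := 99 | P0:M(99), P1:I, P2:I | bus: none
[12] P1: load  L0 | P0:S(36), P1:S(36), P2:I | bus: BusRd,Flush
[13] P2: load  L2 | P0:S(99), P1:I, P2:S(99) | bus: BusRd,Flush
[14] P2: load  L1 | P0:I, P1:S(36), P2:S(36) | bus: none
[15] P2: load  L1 | P0:I, P1:S(36), P2:S(36) | bus: none
[16] P0: load  L0 | P0:S(36), P1:S(36), P2:I | bus: none
[17] P1: store L2 := 73 | P0:I, P1:M(73), P2:I | bus: BusRdX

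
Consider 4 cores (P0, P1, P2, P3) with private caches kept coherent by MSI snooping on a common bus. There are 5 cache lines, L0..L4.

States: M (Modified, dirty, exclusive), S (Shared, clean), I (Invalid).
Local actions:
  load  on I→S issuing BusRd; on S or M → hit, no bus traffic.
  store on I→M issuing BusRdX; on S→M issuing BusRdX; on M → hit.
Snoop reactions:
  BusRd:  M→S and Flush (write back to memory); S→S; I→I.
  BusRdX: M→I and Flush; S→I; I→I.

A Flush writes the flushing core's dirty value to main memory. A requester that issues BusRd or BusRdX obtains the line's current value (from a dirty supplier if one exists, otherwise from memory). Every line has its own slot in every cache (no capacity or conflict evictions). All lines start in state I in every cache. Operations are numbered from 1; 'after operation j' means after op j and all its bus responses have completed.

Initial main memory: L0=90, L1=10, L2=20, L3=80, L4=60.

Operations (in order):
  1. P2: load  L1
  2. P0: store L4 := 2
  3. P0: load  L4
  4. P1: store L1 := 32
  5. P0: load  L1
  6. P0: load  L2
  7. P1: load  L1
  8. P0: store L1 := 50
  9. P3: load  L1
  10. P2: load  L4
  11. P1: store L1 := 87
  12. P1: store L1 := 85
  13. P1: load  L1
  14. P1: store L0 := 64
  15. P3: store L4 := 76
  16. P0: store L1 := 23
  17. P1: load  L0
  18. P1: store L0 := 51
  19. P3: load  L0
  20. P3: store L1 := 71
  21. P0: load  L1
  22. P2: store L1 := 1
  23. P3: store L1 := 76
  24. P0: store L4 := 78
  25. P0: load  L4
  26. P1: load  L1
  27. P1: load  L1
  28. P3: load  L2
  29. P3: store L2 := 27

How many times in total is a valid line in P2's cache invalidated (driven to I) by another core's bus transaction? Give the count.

invalidations = 3

1. P2: load  L1  bus=[BusRd]  L1: P0=I P1=I P2=S P3=I  mem[L1]=10
2. P0: store L4 := 2  bus=[BusRdX]  L4: P0=M P1=I P2=I P3=I  mem[L4]=60
3. P0: load  L4  bus=[-]  L4: P0=M P1=I P2=I P3=I  mem[L4]=60
4. P1: store L1 := 32  bus=[BusRdX]  L1: P0=I P1=M P2=I P3=I  mem[L1]=10
5. P0: load  L1  bus=[BusRd,Flush]  L1: P0=S P1=S P2=I P3=I  mem[L1]=32
6. P0: load  L2  bus=[BusRd]  L2: P0=S P1=I P2=I P3=I  mem[L2]=20
7. P1: load  L1  bus=[-]  L1: P0=S P1=S P2=I P3=I  mem[L1]=32
8. P0: store L1 := 50  bus=[BusRdX]  L1: P0=M P1=I P2=I P3=I  mem[L1]=32
9. P3: load  L1  bus=[BusRd,Flush]  L1: P0=S P1=I P2=I P3=S  mem[L1]=50
10. P2: load  L4  bus=[BusRd,Flush]  L4: P0=S P1=I P2=S P3=I  mem[L4]=2
11. P1: store L1 := 87  bus=[BusRdX]  L1: P0=I P1=M P2=I P3=I  mem[L1]=50
12. P1: store L1 := 85  bus=[-]  L1: P0=I P1=M P2=I P3=I  mem[L1]=50
13. P1: load  L1  bus=[-]  L1: P0=I P1=M P2=I P3=I  mem[L1]=50
14. P1: store L0 := 64  bus=[BusRdX]  L0: P0=I P1=M P2=I P3=I  mem[L0]=90
15. P3: store L4 := 76  bus=[BusRdX]  L4: P0=I P1=I P2=I P3=M  mem[L4]=2
16. P0: store L1 := 23  bus=[BusRdX,Flush]  L1: P0=M P1=I P2=I P3=I  mem[L1]=85
17. P1: load  L0  bus=[-]  L0: P0=I P1=M P2=I P3=I  mem[L0]=90
18. P1: store L0 := 51  bus=[-]  L0: P0=I P1=M P2=I P3=I  mem[L0]=90
19. P3: load  L0  bus=[BusRd,Flush]  L0: P0=I P1=S P2=I P3=S  mem[L0]=51
20. P3: store L1 := 71  bus=[BusRdX,Flush]  L1: P0=I P1=I P2=I P3=M  mem[L1]=23
21. P0: load  L1  bus=[BusRd,Flush]  L1: P0=S P1=I P2=I P3=S  mem[L1]=71
22. P2: store L1 := 1  bus=[BusRdX]  L1: P0=I P1=I P2=M P3=I  mem[L1]=71
23. P3: store L1 := 76  bus=[BusRdX,Flush]  L1: P0=I P1=I P2=I P3=M  mem[L1]=1
24. P0: store L4 := 78  bus=[BusRdX,Flush]  L4: P0=M P1=I P2=I P3=I  mem[L4]=76
25. P0: load  L4  bus=[-]  L4: P0=M P1=I P2=I P3=I  mem[L4]=76
26. P1: load  L1  bus=[BusRd,Flush]  L1: P0=I P1=S P2=I P3=S  mem[L1]=76
27. P1: load  L1  bus=[-]  L1: P0=I P1=S P2=I P3=S  mem[L1]=76
28. P3: load  L2  bus=[BusRd]  L2: P0=S P1=I P2=I P3=S  mem[L2]=20
29. P3: store L2 := 27  bus=[BusRdX]  L2: P0=I P1=I P2=I P3=M  mem[L2]=20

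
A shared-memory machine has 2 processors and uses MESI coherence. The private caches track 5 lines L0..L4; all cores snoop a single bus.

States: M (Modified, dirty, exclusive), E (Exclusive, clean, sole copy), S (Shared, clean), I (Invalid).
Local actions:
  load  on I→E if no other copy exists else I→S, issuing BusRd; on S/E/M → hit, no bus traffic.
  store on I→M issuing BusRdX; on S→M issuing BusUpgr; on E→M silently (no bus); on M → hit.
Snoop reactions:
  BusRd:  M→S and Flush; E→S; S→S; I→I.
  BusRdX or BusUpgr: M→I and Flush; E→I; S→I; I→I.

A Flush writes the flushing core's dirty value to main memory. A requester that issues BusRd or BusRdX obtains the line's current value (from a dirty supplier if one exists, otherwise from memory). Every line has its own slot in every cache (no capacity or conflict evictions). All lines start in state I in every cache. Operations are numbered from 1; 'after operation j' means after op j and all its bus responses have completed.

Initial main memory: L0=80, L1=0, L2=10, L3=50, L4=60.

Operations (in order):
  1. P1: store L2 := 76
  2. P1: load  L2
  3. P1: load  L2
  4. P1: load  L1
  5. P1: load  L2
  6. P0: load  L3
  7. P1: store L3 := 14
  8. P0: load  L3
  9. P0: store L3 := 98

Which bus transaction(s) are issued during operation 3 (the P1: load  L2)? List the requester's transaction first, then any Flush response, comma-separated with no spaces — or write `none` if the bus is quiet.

step 1: P1: store L2 := 76  ⟶  IM  (L2)  txn=BusRdX  M[L2]=10
step 2: P1: load  L2  ⟶  IM  (L2)  txn=∅  M[L2]=10
step 3: P1: load  L2  ⟶  IM  (L2)  txn=∅  M[L2]=10
step 4: P1: load  L1  ⟶  IE  (L1)  txn=BusRd  M[L1]=0
step 5: P1: load  L2  ⟶  IM  (L2)  txn=∅  M[L2]=10
step 6: P0: load  L3  ⟶  EI  (L3)  txn=BusRd  M[L3]=50
step 7: P1: store L3 := 14  ⟶  IM  (L3)  txn=BusRdX  M[L3]=50
step 8: P0: load  L3  ⟶  SS  (L3)  txn=BusRd+Flush  M[L3]=14
step 9: P0: store L3 := 98  ⟶  MI  (L3)  txn=BusUpgr  M[L3]=14

bus = none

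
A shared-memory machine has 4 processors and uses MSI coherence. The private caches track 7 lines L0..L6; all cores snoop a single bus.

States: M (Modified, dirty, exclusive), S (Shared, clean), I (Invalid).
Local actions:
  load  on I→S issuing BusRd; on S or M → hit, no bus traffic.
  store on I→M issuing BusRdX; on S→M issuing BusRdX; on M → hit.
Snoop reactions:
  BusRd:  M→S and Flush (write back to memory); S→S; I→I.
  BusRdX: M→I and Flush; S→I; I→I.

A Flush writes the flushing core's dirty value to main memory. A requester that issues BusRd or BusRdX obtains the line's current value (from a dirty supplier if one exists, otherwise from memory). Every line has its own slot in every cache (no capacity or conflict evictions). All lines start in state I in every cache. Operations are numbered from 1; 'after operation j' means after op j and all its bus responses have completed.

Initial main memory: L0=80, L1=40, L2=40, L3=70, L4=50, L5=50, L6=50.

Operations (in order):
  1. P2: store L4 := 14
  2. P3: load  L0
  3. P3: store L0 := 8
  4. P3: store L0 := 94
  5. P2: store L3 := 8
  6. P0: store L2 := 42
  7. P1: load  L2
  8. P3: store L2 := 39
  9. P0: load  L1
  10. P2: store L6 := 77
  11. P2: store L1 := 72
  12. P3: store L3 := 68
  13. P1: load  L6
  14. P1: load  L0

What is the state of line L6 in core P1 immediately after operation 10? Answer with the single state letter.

state = I

[1] P2: store L4 := 14 | P0:I, P1:I, P2:M(14), P3:I | bus: BusRdX
[2] P3: load  L0 | P0:I, P1:I, P2:I, P3:S(80) | bus: BusRd
[3] P3: store L0 := 8 | P0:I, P1:I, P2:I, P3:M(8) | bus: BusRdX
[4] P3: store L0 := 94 | P0:I, P1:I, P2:I, P3:M(94) | bus: none
[5] P2: store L3 := 8 | P0:I, P1:I, P2:M(8), P3:I | bus: BusRdX
[6] P0: store L2 := 42 | P0:M(42), P1:I, P2:I, P3:I | bus: BusRdX
[7] P1: load  L2 | P0:S(42), P1:S(42), P2:I, P3:I | bus: BusRd,Flush
[8] P3: store L2 := 39 | P0:I, P1:I, P2:I, P3:M(39) | bus: BusRdX
[9] P0: load  L1 | P0:S(40), P1:I, P2:I, P3:I | bus: BusRd
[10] P2: store L6 := 77 | P0:I, P1:I, P2:M(77), P3:I | bus: BusRdX
[11] P2: store L1 := 72 | P0:I, P1:I, P2:M(72), P3:I | bus: BusRdX
[12] P3: store L3 := 68 | P0:I, P1:I, P2:I, P3:M(68) | bus: BusRdX,Flush
[13] P1: load  L6 | P0:I, P1:S(77), P2:S(77), P3:I | bus: BusRd,Flush
[14] P1: load  L0 | P0:I, P1:S(94), P2:I, P3:S(94) | bus: BusRd,Flush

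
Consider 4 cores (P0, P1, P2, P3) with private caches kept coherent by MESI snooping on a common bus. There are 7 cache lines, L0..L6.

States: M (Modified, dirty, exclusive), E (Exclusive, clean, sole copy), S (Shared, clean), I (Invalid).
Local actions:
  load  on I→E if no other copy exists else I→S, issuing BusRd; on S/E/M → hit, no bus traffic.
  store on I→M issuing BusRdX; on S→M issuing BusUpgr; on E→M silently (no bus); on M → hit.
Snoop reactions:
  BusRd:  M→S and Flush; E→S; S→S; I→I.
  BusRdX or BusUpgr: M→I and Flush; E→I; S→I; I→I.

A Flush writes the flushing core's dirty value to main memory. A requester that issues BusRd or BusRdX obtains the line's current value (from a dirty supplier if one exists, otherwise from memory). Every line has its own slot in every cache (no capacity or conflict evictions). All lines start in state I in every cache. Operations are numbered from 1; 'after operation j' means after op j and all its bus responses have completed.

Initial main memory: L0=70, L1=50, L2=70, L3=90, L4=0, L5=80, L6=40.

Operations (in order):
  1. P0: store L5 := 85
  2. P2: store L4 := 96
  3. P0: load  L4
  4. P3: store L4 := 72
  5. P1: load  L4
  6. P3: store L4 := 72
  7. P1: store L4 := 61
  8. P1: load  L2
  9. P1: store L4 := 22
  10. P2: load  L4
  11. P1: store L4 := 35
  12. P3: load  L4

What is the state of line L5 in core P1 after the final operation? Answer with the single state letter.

  op1 P0: store L5 := 85 → M/I/I/I on L5; bus BusRdX; mem=80
  op2 P2: store L4 := 96 → I/I/M/I on L4; bus BusRdX; mem=0
  op3 P0: load  L4 → S/I/S/I on L4; bus BusRd Flush; mem=96
  op4 P3: store L4 := 72 → I/I/I/M on L4; bus BusRdX; mem=96
  op5 P1: load  L4 → I/S/I/S on L4; bus BusRd Flush; mem=72
  op6 P3: store L4 := 72 → I/I/I/M on L4; bus BusUpgr; mem=72
  op7 P1: store L4 := 61 → I/M/I/I on L4; bus BusRdX Flush; mem=72
  op8 P1: load  L2 → I/E/I/I on L2; bus BusRd; mem=70
  op9 P1: store L4 := 22 → I/M/I/I on L4; bus (none); mem=72
  op10 P2: load  L4 → I/S/S/I on L4; bus BusRd Flush; mem=22
  op11 P1: store L4 := 35 → I/M/I/I on L4; bus BusUpgr; mem=22
  op12 P3: load  L4 → I/S/I/S on L4; bus BusRd Flush; mem=35

state = I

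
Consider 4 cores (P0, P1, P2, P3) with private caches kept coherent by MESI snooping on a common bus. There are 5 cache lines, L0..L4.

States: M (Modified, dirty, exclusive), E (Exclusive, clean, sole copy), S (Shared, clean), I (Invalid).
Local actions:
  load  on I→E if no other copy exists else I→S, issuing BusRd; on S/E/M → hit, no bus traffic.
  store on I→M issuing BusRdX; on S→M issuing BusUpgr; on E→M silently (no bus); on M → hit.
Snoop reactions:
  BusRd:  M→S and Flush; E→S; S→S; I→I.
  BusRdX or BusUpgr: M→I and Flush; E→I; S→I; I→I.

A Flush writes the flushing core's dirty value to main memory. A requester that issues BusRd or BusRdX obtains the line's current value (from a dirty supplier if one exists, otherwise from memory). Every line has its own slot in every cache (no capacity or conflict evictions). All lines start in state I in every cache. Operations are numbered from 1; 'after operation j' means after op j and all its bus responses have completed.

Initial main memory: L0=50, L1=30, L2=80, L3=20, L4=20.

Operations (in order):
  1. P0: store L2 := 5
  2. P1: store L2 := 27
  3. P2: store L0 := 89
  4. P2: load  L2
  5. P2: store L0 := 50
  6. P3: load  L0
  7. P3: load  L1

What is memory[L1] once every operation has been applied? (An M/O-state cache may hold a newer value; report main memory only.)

memory[L1] = 30

step 1: P0: store L2 := 5  ⟶  MIII  (L2)  txn=BusRdX  M[L2]=80
step 2: P1: store L2 := 27  ⟶  IMII  (L2)  txn=BusRdX+Flush  M[L2]=5
step 3: P2: store L0 := 89  ⟶  IIMI  (L0)  txn=BusRdX  M[L0]=50
step 4: P2: load  L2  ⟶  ISSI  (L2)  txn=BusRd+Flush  M[L2]=27
step 5: P2: store L0 := 50  ⟶  IIMI  (L0)  txn=∅  M[L0]=50
step 6: P3: load  L0  ⟶  IISS  (L0)  txn=BusRd+Flush  M[L0]=50
step 7: P3: load  L1  ⟶  IIIE  (L1)  txn=BusRd  M[L1]=30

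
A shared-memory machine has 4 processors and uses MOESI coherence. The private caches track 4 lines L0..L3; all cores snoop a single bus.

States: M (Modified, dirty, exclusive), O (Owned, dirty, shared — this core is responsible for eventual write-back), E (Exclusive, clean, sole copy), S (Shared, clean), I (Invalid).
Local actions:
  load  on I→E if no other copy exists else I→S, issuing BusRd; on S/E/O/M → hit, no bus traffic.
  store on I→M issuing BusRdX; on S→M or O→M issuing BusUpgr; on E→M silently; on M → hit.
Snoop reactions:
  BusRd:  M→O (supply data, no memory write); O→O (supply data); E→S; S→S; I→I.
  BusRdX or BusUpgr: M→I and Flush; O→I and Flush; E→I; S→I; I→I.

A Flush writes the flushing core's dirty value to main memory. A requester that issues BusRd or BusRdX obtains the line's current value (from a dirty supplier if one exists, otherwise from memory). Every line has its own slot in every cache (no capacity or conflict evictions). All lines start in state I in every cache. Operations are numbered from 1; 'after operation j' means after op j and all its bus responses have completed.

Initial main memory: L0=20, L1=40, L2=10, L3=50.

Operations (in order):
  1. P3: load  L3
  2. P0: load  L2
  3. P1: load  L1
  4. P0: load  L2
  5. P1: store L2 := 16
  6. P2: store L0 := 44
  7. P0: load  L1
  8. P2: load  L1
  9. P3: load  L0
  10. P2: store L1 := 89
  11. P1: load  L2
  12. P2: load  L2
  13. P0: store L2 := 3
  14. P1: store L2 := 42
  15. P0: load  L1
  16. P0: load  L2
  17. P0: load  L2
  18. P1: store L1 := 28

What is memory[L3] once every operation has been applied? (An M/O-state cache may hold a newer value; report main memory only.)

[1] P3: load  L3 | P0:I, P1:I, P2:I, P3:E(50) | bus: BusRd
[2] P0: load  L2 | P0:E(10), P1:I, P2:I, P3:I | bus: BusRd
[3] P1: load  L1 | P0:I, P1:E(40), P2:I, P3:I | bus: BusRd
[4] P0: load  L2 | P0:E(10), P1:I, P2:I, P3:I | bus: none
[5] P1: store L2 := 16 | P0:I, P1:M(16), P2:I, P3:I | bus: BusRdX
[6] P2: store L0 := 44 | P0:I, P1:I, P2:M(44), P3:I | bus: BusRdX
[7] P0: load  L1 | P0:S(40), P1:S(40), P2:I, P3:I | bus: BusRd
[8] P2: load  L1 | P0:S(40), P1:S(40), P2:S(40), P3:I | bus: BusRd
[9] P3: load  L0 | P0:I, P1:I, P2:O(44), P3:S(44) | bus: BusRd
[10] P2: store L1 := 89 | P0:I, P1:I, P2:M(89), P3:I | bus: BusUpgr
[11] P1: load  L2 | P0:I, P1:M(16), P2:I, P3:I | bus: none
[12] P2: load  L2 | P0:I, P1:O(16), P2:S(16), P3:I | bus: BusRd
[13] P0: store L2 := 3 | P0:M(3), P1:I, P2:I, P3:I | bus: BusRdX,Flush
[14] P1: store L2 := 42 | P0:I, P1:M(42), P2:I, P3:I | bus: BusRdX,Flush
[15] P0: load  L1 | P0:S(89), P1:I, P2:O(89), P3:I | bus: BusRd
[16] P0: load  L2 | P0:S(42), P1:O(42), P2:I, P3:I | bus: BusRd
[17] P0: load  L2 | P0:S(42), P1:O(42), P2:I, P3:I | bus: none
[18] P1: store L1 := 28 | P0:I, P1:M(28), P2:I, P3:I | bus: BusRdX,Flush

memory[L3] = 50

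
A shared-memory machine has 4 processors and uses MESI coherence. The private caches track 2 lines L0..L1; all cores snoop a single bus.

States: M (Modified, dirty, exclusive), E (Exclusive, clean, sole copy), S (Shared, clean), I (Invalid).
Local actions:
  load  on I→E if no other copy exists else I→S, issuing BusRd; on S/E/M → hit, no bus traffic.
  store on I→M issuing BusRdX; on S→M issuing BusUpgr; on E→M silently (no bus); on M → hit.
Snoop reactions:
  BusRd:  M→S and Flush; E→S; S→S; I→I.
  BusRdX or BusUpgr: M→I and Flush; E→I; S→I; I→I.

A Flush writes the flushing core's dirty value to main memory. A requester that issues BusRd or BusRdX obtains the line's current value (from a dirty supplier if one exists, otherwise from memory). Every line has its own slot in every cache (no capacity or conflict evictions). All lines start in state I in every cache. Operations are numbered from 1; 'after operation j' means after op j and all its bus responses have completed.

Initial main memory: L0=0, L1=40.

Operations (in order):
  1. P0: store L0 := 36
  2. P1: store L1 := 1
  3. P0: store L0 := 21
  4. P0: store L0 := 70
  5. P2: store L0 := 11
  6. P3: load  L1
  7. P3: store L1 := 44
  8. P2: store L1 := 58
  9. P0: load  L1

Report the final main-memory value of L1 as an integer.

memory[L1] = 58

[1] P0: store L0 := 36 | P0:M(36), P1:I, P2:I, P3:I | bus: BusRdX
[2] P1: store L1 := 1 | P0:I, P1:M(1), P2:I, P3:I | bus: BusRdX
[3] P0: store L0 := 21 | P0:M(21), P1:I, P2:I, P3:I | bus: none
[4] P0: store L0 := 70 | P0:M(70), P1:I, P2:I, P3:I | bus: none
[5] P2: store L0 := 11 | P0:I, P1:I, P2:M(11), P3:I | bus: BusRdX,Flush
[6] P3: load  L1 | P0:I, P1:S(1), P2:I, P3:S(1) | bus: BusRd,Flush
[7] P3: store L1 := 44 | P0:I, P1:I, P2:I, P3:M(44) | bus: BusUpgr
[8] P2: store L1 := 58 | P0:I, P1:I, P2:M(58), P3:I | bus: BusRdX,Flush
[9] P0: load  L1 | P0:S(58), P1:I, P2:S(58), P3:I | bus: BusRd,Flush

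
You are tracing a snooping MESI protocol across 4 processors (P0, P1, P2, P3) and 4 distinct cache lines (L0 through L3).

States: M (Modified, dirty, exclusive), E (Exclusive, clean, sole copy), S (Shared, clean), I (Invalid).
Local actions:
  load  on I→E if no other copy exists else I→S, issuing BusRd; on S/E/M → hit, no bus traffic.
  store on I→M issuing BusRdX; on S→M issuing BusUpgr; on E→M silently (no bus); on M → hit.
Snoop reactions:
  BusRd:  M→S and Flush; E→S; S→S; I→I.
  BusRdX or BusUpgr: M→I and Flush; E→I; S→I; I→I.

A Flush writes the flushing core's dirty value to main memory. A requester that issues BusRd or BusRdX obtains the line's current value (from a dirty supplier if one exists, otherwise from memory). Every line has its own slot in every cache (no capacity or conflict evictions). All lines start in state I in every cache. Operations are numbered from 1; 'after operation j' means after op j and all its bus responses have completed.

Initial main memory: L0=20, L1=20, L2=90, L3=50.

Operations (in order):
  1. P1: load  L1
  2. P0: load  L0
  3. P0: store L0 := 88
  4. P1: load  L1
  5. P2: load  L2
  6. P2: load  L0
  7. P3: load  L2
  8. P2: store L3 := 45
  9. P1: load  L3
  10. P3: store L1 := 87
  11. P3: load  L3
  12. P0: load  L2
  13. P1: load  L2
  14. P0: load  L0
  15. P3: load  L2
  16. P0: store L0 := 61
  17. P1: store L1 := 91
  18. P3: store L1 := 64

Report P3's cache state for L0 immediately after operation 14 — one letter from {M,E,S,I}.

step 1: P1: load  L1  ⟶  IEII  (L1)  txn=BusRd  M[L1]=20
step 2: P0: load  L0  ⟶  EIII  (L0)  txn=BusRd  M[L0]=20
step 3: P0: store L0 := 88  ⟶  MIII  (L0)  txn=∅  M[L0]=20
step 4: P1: load  L1  ⟶  IEII  (L1)  txn=∅  M[L1]=20
step 5: P2: load  L2  ⟶  IIEI  (L2)  txn=BusRd  M[L2]=90
step 6: P2: load  L0  ⟶  SISI  (L0)  txn=BusRd+Flush  M[L0]=88
step 7: P3: load  L2  ⟶  IISS  (L2)  txn=BusRd  M[L2]=90
step 8: P2: store L3 := 45  ⟶  IIMI  (L3)  txn=BusRdX  M[L3]=50
step 9: P1: load  L3  ⟶  ISSI  (L3)  txn=BusRd+Flush  M[L3]=45
step 10: P3: store L1 := 87  ⟶  IIIM  (L1)  txn=BusRdX  M[L1]=20
step 11: P3: load  L3  ⟶  ISSS  (L3)  txn=BusRd  M[L3]=45
step 12: P0: load  L2  ⟶  SISS  (L2)  txn=BusRd  M[L2]=90
step 13: P1: load  L2  ⟶  SSSS  (L2)  txn=BusRd  M[L2]=90
step 14: P0: load  L0  ⟶  SISI  (L0)  txn=∅  M[L0]=88
step 15: P3: load  L2  ⟶  SSSS  (L2)  txn=∅  M[L2]=90
step 16: P0: store L0 := 61  ⟶  MIII  (L0)  txn=BusUpgr  M[L0]=88
step 17: P1: store L1 := 91  ⟶  IMII  (L1)  txn=BusRdX+Flush  M[L1]=87
step 18: P3: store L1 := 64  ⟶  IIIM  (L1)  txn=BusRdX+Flush  M[L1]=91

state = I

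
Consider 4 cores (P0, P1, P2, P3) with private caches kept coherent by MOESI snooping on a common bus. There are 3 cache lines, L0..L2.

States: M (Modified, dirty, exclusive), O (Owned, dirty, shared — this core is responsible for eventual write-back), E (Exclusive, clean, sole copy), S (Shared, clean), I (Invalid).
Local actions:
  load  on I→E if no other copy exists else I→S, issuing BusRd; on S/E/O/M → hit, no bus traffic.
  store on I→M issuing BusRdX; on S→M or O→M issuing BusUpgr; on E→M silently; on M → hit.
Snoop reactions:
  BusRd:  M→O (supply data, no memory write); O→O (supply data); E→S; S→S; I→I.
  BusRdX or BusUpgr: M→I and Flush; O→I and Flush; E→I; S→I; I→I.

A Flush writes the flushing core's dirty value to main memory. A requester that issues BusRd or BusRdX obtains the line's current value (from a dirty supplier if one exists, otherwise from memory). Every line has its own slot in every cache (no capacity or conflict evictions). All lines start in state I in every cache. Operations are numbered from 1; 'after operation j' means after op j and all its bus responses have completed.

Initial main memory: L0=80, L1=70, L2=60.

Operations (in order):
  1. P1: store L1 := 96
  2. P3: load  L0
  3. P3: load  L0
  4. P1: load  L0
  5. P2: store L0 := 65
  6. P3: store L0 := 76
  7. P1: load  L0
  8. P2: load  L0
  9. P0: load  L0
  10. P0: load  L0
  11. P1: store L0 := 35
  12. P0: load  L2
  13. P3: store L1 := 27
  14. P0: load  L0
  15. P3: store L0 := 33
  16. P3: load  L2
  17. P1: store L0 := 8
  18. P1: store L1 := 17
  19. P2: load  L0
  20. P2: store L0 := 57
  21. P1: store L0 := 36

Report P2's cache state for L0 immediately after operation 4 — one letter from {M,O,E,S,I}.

state = I

1. P1: store L1 := 96  bus=[BusRdX]  L1: P0=I P1=M P2=I P3=I  mem[L1]=70
2. P3: load  L0  bus=[BusRd]  L0: P0=I P1=I P2=I P3=E  mem[L0]=80
3. P3: load  L0  bus=[-]  L0: P0=I P1=I P2=I P3=E  mem[L0]=80
4. P1: load  L0  bus=[BusRd]  L0: P0=I P1=S P2=I P3=S  mem[L0]=80
5. P2: store L0 := 65  bus=[BusRdX]  L0: P0=I P1=I P2=M P3=I  mem[L0]=80
6. P3: store L0 := 76  bus=[BusRdX,Flush]  L0: P0=I P1=I P2=I P3=M  mem[L0]=65
7. P1: load  L0  bus=[BusRd]  L0: P0=I P1=S P2=I P3=O  mem[L0]=65
8. P2: load  L0  bus=[BusRd]  L0: P0=I P1=S P2=S P3=O  mem[L0]=65
9. P0: load  L0  bus=[BusRd]  L0: P0=S P1=S P2=S P3=O  mem[L0]=65
10. P0: load  L0  bus=[-]  L0: P0=S P1=S P2=S P3=O  mem[L0]=65
11. P1: store L0 := 35  bus=[BusUpgr,Flush]  L0: P0=I P1=M P2=I P3=I  mem[L0]=76
12. P0: load  L2  bus=[BusRd]  L2: P0=E P1=I P2=I P3=I  mem[L2]=60
13. P3: store L1 := 27  bus=[BusRdX,Flush]  L1: P0=I P1=I P2=I P3=M  mem[L1]=96
14. P0: load  L0  bus=[BusRd]  L0: P0=S P1=O P2=I P3=I  mem[L0]=76
15. P3: store L0 := 33  bus=[BusRdX,Flush]  L0: P0=I P1=I P2=I P3=M  mem[L0]=35
16. P3: load  L2  bus=[BusRd]  L2: P0=S P1=I P2=I P3=S  mem[L2]=60
17. P1: store L0 := 8  bus=[BusRdX,Flush]  L0: P0=I P1=M P2=I P3=I  mem[L0]=33
18. P1: store L1 := 17  bus=[BusRdX,Flush]  L1: P0=I P1=M P2=I P3=I  mem[L1]=27
19. P2: load  L0  bus=[BusRd]  L0: P0=I P1=O P2=S P3=I  mem[L0]=33
20. P2: store L0 := 57  bus=[BusUpgr,Flush]  L0: P0=I P1=I P2=M P3=I  mem[L0]=8
21. P1: store L0 := 36  bus=[BusRdX,Flush]  L0: P0=I P1=M P2=I P3=I  mem[L0]=57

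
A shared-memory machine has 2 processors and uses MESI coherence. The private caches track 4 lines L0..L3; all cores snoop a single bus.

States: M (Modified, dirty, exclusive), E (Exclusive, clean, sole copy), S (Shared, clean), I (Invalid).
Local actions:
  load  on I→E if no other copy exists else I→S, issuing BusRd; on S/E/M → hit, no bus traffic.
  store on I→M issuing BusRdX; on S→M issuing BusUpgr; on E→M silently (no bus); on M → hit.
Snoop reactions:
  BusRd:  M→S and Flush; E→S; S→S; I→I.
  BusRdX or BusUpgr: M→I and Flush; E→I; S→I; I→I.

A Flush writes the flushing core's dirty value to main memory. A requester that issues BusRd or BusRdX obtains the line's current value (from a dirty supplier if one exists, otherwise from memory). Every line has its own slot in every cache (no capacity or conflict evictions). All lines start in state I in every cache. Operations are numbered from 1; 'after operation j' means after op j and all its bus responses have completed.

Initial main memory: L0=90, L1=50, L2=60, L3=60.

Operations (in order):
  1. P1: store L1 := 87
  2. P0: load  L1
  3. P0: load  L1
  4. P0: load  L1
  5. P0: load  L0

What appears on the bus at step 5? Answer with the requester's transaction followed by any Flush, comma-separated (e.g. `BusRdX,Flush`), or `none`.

1. P1: store L1 := 87  bus=[BusRdX]  L1: P0=I P1=M  mem[L1]=50
2. P0: load  L1  bus=[BusRd,Flush]  L1: P0=S P1=S  mem[L1]=87
3. P0: load  L1  bus=[-]  L1: P0=S P1=S  mem[L1]=87
4. P0: load  L1  bus=[-]  L1: P0=S P1=S  mem[L1]=87
5. P0: load  L0  bus=[BusRd]  L0: P0=E P1=I  mem[L0]=90

bus = BusRd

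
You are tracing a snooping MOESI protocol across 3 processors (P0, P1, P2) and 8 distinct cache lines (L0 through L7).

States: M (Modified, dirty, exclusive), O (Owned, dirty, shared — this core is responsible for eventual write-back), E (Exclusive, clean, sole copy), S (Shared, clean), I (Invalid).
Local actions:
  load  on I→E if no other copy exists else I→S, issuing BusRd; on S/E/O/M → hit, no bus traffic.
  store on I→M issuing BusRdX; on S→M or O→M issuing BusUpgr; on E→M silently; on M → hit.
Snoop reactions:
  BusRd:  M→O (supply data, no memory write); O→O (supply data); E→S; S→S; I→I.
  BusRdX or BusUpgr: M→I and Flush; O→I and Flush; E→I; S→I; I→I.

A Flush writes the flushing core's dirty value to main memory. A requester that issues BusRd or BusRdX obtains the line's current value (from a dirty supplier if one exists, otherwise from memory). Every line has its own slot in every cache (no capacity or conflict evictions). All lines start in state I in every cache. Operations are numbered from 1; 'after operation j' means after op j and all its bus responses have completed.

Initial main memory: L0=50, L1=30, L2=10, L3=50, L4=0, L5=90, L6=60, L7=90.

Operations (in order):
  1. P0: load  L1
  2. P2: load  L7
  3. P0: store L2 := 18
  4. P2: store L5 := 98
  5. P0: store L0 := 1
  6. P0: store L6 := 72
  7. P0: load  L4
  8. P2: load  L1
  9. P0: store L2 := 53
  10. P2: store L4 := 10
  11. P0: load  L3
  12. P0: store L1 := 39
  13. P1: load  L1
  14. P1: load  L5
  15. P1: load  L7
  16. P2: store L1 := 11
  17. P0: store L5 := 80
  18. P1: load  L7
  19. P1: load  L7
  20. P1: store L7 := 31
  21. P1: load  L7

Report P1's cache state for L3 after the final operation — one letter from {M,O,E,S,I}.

state = I

  op1 P0: load  L1 → E/I/I on L1; bus BusRd; mem=30
  op2 P2: load  L7 → I/I/E on L7; bus BusRd; mem=90
  op3 P0: store L2 := 18 → M/I/I on L2; bus BusRdX; mem=10
  op4 P2: store L5 := 98 → I/I/M on L5; bus BusRdX; mem=90
  op5 P0: store L0 := 1 → M/I/I on L0; bus BusRdX; mem=50
  op6 P0: store L6 := 72 → M/I/I on L6; bus BusRdX; mem=60
  op7 P0: load  L4 → E/I/I on L4; bus BusRd; mem=0
  op8 P2: load  L1 → S/I/S on L1; bus BusRd; mem=30
  op9 P0: store L2 := 53 → M/I/I on L2; bus (none); mem=10
  op10 P2: store L4 := 10 → I/I/M on L4; bus BusRdX; mem=0
  op11 P0: load  L3 → E/I/I on L3; bus BusRd; mem=50
  op12 P0: store L1 := 39 → M/I/I on L1; bus BusUpgr; mem=30
  op13 P1: load  L1 → O/S/I on L1; bus BusRd; mem=30
  op14 P1: load  L5 → I/S/O on L5; bus BusRd; mem=90
  op15 P1: load  L7 → I/S/S on L7; bus BusRd; mem=90
  op16 P2: store L1 := 11 → I/I/M on L1; bus BusRdX Flush; mem=39
  op17 P0: store L5 := 80 → M/I/I on L5; bus BusRdX Flush; mem=98
  op18 P1: load  L7 → I/S/S on L7; bus (none); mem=90
  op19 P1: load  L7 → I/S/S on L7; bus (none); mem=90
  op20 P1: store L7 := 31 → I/M/I on L7; bus BusUpgr; mem=90
  op21 P1: load  L7 → I/M/I on L7; bus (none); mem=90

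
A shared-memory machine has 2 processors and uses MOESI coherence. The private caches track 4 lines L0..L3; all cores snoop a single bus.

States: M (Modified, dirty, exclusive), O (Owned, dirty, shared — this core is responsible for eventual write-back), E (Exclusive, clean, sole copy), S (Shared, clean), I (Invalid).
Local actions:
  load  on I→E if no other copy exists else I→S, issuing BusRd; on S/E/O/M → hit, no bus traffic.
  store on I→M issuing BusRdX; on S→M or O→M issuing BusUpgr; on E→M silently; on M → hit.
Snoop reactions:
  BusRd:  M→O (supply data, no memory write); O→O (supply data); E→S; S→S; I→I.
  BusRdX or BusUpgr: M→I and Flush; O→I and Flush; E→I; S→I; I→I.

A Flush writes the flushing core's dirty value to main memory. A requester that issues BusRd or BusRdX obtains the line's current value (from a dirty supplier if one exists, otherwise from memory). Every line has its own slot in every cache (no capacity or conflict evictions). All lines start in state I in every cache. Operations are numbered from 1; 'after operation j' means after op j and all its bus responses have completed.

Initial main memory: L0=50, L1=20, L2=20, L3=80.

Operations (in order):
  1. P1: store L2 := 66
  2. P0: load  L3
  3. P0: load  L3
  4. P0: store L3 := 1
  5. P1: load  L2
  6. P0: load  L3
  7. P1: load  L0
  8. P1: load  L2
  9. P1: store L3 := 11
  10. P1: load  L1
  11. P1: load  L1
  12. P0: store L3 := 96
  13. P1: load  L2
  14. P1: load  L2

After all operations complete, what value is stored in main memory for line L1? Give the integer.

1. P1: store L2 := 66  bus=[BusRdX]  L2: P0=I P1=M  mem[L2]=20
2. P0: load  L3  bus=[BusRd]  L3: P0=E P1=I  mem[L3]=80
3. P0: load  L3  bus=[-]  L3: P0=E P1=I  mem[L3]=80
4. P0: store L3 := 1  bus=[-]  L3: P0=M P1=I  mem[L3]=80
5. P1: load  L2  bus=[-]  L2: P0=I P1=M  mem[L2]=20
6. P0: load  L3  bus=[-]  L3: P0=M P1=I  mem[L3]=80
7. P1: load  L0  bus=[BusRd]  L0: P0=I P1=E  mem[L0]=50
8. P1: load  L2  bus=[-]  L2: P0=I P1=M  mem[L2]=20
9. P1: store L3 := 11  bus=[BusRdX,Flush]  L3: P0=I P1=M  mem[L3]=1
10. P1: load  L1  bus=[BusRd]  L1: P0=I P1=E  mem[L1]=20
11. P1: load  L1  bus=[-]  L1: P0=I P1=E  mem[L1]=20
12. P0: store L3 := 96  bus=[BusRdX,Flush]  L3: P0=M P1=I  mem[L3]=11
13. P1: load  L2  bus=[-]  L2: P0=I P1=M  mem[L2]=20
14. P1: load  L2  bus=[-]  L2: P0=I P1=M  mem[L2]=20

memory[L1] = 20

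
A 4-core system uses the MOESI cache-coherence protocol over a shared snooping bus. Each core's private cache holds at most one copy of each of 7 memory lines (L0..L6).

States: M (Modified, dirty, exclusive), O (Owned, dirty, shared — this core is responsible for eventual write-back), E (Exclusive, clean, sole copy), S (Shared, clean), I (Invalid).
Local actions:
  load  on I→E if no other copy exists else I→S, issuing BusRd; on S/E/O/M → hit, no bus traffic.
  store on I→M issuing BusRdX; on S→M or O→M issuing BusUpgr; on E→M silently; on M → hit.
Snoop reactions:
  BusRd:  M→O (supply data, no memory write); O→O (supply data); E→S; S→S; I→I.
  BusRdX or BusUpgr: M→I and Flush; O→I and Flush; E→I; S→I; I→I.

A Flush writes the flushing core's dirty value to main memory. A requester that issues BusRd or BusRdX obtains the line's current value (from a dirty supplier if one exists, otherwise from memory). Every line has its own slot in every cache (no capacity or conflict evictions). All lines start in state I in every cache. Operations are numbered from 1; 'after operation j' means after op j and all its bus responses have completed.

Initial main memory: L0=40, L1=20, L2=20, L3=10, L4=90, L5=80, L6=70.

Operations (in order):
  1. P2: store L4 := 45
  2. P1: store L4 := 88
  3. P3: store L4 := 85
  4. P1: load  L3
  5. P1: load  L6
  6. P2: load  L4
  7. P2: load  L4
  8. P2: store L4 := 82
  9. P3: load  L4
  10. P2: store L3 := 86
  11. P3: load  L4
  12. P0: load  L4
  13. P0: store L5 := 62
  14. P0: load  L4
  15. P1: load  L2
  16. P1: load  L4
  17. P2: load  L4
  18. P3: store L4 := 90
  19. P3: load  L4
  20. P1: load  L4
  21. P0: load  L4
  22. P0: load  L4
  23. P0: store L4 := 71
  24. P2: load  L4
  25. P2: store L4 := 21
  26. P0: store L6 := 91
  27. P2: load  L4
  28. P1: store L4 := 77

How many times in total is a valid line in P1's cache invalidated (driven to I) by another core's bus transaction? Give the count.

invalidations = 5

[1] P2: store L4 := 45 | P0:I, P1:I, P2:M(45), P3:I | bus: BusRdX
[2] P1: store L4 := 88 | P0:I, P1:M(88), P2:I, P3:I | bus: BusRdX,Flush
[3] P3: store L4 := 85 | P0:I, P1:I, P2:I, P3:M(85) | bus: BusRdX,Flush
[4] P1: load  L3 | P0:I, P1:E(10), P2:I, P3:I | bus: BusRd
[5] P1: load  L6 | P0:I, P1:E(70), P2:I, P3:I | bus: BusRd
[6] P2: load  L4 | P0:I, P1:I, P2:S(85), P3:O(85) | bus: BusRd
[7] P2: load  L4 | P0:I, P1:I, P2:S(85), P3:O(85) | bus: none
[8] P2: store L4 := 82 | P0:I, P1:I, P2:M(82), P3:I | bus: BusUpgr,Flush
[9] P3: load  L4 | P0:I, P1:I, P2:O(82), P3:S(82) | bus: BusRd
[10] P2: store L3 := 86 | P0:I, P1:I, P2:M(86), P3:I | bus: BusRdX
[11] P3: load  L4 | P0:I, P1:I, P2:O(82), P3:S(82) | bus: none
[12] P0: load  L4 | P0:S(82), P1:I, P2:O(82), P3:S(82) | bus: BusRd
[13] P0: store L5 := 62 | P0:M(62), P1:I, P2:I, P3:I | bus: BusRdX
[14] P0: load  L4 | P0:S(82), P1:I, P2:O(82), P3:S(82) | bus: none
[15] P1: load  L2 | P0:I, P1:E(20), P2:I, P3:I | bus: BusRd
[16] P1: load  L4 | P0:S(82), P1:S(82), P2:O(82), P3:S(82) | bus: BusRd
[17] P2: load  L4 | P0:S(82), P1:S(82), P2:O(82), P3:S(82) | bus: none
[18] P3: store L4 := 90 | P0:I, P1:I, P2:I, P3:M(90) | bus: BusUpgr,Flush
[19] P3: load  L4 | P0:I, P1:I, P2:I, P3:M(90) | bus: none
[20] P1: load  L4 | P0:I, P1:S(90), P2:I, P3:O(90) | bus: BusRd
[21] P0: load  L4 | P0:S(90), P1:S(90), P2:I, P3:O(90) | bus: BusRd
[22] P0: load  L4 | P0:S(90), P1:S(90), P2:I, P3:O(90) | bus: none
[23] P0: store L4 := 71 | P0:M(71), P1:I, P2:I, P3:I | bus: BusUpgr,Flush
[24] P2: load  L4 | P0:O(71), P1:I, P2:S(71), P3:I | bus: BusRd
[25] P2: store L4 := 21 | P0:I, P1:I, P2:M(21), P3:I | bus: BusUpgr,Flush
[26] P0: store L6 := 91 | P0:M(91), P1:I, P2:I, P3:I | bus: BusRdX
[27] P2: load  L4 | P0:I, P1:I, P2:M(21), P3:I | bus: none
[28] P1: store L4 := 77 | P0:I, P1:M(77), P2:I, P3:I | bus: BusRdX,Flush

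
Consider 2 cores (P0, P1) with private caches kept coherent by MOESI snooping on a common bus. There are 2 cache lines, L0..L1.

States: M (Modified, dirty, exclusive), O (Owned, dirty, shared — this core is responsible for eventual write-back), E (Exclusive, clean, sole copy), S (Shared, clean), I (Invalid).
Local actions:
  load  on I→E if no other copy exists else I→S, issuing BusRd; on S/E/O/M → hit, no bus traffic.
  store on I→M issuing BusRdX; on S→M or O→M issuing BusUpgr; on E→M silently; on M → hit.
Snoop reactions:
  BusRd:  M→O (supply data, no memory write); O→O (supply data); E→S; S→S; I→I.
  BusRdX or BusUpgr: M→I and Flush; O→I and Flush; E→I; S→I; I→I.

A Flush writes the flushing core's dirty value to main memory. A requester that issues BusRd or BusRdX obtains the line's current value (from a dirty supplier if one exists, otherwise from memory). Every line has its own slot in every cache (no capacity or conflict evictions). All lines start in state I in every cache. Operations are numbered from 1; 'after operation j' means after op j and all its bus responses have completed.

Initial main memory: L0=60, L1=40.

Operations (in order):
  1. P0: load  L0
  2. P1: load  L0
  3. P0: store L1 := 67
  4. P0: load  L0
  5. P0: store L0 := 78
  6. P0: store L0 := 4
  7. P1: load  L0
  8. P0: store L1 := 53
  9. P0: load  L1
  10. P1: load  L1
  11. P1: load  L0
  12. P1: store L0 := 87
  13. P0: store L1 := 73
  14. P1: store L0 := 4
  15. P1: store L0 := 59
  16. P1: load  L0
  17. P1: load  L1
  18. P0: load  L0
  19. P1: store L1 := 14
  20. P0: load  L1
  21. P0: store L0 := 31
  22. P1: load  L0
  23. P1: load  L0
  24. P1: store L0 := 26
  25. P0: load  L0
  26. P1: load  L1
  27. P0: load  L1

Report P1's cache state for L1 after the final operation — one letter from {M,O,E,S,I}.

state = O

  op1 P0: load  L0 → E/I on L0; bus BusRd; mem=60
  op2 P1: load  L0 → S/S on L0; bus BusRd; mem=60
  op3 P0: store L1 := 67 → M/I on L1; bus BusRdX; mem=40
  op4 P0: load  L0 → S/S on L0; bus (none); mem=60
  op5 P0: store L0 := 78 → M/I on L0; bus BusUpgr; mem=60
  op6 P0: store L0 := 4 → M/I on L0; bus (none); mem=60
  op7 P1: load  L0 → O/S on L0; bus BusRd; mem=60
  op8 P0: store L1 := 53 → M/I on L1; bus (none); mem=40
  op9 P0: load  L1 → M/I on L1; bus (none); mem=40
  op10 P1: load  L1 → O/S on L1; bus BusRd; mem=40
  op11 P1: load  L0 → O/S on L0; bus (none); mem=60
  op12 P1: store L0 := 87 → I/M on L0; bus BusUpgr Flush; mem=4
  op13 P0: store L1 := 73 → M/I on L1; bus BusUpgr; mem=40
  op14 P1: store L0 := 4 → I/M on L0; bus (none); mem=4
  op15 P1: store L0 := 59 → I/M on L0; bus (none); mem=4
  op16 P1: load  L0 → I/M on L0; bus (none); mem=4
  op17 P1: load  L1 → O/S on L1; bus BusRd; mem=40
  op18 P0: load  L0 → S/O on L0; bus BusRd; mem=4
  op19 P1: store L1 := 14 → I/M on L1; bus BusUpgr Flush; mem=73
  op20 P0: load  L1 → S/O on L1; bus BusRd; mem=73
  op21 P0: store L0 := 31 → M/I on L0; bus BusUpgr Flush; mem=59
  op22 P1: load  L0 → O/S on L0; bus BusRd; mem=59
  op23 P1: load  L0 → O/S on L0; bus (none); mem=59
  op24 P1: store L0 := 26 → I/M on L0; bus BusUpgr Flush; mem=31
  op25 P0: load  L0 → S/O on L0; bus BusRd; mem=31
  op26 P1: load  L1 → S/O on L1; bus (none); mem=73
  op27 P0: load  L1 → S/O on L1; bus (none); mem=73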